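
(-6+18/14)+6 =9/7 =1.29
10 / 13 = 0.77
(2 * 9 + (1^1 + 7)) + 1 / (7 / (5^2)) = 207 / 7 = 29.57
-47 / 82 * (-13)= 611 / 82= 7.45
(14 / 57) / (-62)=-0.00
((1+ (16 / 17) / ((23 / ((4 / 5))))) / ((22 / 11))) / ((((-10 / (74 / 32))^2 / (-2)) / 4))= -2764011 / 12512000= -0.22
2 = 2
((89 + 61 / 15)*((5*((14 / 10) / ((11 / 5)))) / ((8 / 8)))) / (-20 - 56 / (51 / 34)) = -5.16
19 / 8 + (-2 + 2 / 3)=25 / 24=1.04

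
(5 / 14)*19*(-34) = -1615 / 7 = -230.71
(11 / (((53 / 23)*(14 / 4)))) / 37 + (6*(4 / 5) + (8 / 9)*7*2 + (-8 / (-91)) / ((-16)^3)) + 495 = 2106250157387 / 4111511040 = 512.28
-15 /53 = -0.28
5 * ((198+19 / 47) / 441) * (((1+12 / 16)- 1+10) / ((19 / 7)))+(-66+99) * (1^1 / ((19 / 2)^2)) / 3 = 38613761 / 4275684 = 9.03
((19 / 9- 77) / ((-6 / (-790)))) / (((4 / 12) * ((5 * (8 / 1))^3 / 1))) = -26623 / 57600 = -0.46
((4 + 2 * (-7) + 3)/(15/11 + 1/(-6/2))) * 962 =-111111/17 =-6535.94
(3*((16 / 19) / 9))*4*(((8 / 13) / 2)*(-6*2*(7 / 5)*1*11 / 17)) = -78848 / 20995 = -3.76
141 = 141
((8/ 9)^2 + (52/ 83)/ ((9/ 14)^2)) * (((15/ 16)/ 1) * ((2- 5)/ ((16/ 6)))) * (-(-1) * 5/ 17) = -475/ 664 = -0.72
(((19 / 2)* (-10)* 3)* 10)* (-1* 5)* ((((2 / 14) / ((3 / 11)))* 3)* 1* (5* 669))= 524328750 / 7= 74904107.14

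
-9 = -9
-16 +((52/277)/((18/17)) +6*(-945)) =-14174756/2493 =-5685.82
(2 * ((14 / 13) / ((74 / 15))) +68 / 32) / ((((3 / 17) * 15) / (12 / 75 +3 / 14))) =0.36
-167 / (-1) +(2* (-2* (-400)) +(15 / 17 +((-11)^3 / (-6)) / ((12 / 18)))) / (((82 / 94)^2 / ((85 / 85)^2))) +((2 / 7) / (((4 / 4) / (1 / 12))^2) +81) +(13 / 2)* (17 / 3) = 992676367 / 351288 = 2825.82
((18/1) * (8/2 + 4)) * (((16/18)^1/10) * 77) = 4928/5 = 985.60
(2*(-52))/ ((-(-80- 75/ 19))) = -1976/ 1595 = -1.24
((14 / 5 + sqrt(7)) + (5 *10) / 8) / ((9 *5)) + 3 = sqrt(7) / 45 + 2881 / 900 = 3.26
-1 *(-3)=3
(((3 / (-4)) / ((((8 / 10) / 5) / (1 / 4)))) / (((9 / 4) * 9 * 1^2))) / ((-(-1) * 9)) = -25 / 3888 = -0.01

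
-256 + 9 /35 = -8951 /35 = -255.74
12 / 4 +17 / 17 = 4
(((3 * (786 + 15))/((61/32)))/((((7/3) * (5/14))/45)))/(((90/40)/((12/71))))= 22146048/4331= 5113.38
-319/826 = -0.39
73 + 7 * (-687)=-4736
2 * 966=1932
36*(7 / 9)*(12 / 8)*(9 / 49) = 54 / 7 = 7.71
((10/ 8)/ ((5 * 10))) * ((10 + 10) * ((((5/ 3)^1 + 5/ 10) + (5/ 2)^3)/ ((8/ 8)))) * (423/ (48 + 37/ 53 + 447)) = 3190971/ 420352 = 7.59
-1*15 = -15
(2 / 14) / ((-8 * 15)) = -1 / 840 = -0.00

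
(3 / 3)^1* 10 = 10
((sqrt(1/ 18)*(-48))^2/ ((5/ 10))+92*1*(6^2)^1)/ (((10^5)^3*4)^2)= 223/ 1000000000000000000000000000000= 0.00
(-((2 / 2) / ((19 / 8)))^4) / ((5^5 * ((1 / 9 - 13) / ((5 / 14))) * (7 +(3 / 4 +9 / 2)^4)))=1179648 / 3245271379686875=0.00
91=91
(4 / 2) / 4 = 1 / 2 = 0.50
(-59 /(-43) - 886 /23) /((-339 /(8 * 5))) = 489880 /111757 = 4.38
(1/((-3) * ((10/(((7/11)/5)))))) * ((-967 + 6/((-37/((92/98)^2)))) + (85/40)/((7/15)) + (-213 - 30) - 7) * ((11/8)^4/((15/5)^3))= 0.68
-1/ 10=-0.10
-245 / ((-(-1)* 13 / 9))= -2205 / 13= -169.62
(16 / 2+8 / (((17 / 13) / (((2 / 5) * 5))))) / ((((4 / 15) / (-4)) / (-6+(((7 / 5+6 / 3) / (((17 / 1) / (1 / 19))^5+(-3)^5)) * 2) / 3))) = 6802892072855269 / 3735438153700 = 1821.18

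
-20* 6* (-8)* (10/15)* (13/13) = 640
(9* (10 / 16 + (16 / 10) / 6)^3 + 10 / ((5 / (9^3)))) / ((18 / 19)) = 5342059817 / 3456000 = 1545.73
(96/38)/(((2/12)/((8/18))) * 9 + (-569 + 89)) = -128/24149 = -0.01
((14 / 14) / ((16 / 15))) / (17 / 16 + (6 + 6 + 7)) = 5 / 107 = 0.05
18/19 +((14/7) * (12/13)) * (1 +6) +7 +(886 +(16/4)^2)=227949/247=922.87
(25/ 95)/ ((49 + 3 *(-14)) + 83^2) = 5/ 131024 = 0.00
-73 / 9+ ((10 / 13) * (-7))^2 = 31763 / 1521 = 20.88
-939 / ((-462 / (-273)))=-12207 / 22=-554.86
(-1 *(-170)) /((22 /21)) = 162.27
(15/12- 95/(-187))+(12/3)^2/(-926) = 602861/346324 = 1.74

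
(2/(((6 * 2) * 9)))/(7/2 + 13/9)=1/267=0.00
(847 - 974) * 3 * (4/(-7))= 1524/7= 217.71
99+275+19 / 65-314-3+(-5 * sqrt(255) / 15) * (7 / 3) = 3724 / 65-7 * sqrt(255) / 9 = 44.87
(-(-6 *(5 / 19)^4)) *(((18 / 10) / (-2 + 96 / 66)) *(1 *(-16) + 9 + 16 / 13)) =928125 / 1694173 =0.55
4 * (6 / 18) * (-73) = -292 / 3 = -97.33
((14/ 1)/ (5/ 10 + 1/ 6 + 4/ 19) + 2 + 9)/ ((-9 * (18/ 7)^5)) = -5663959/ 212576400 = -0.03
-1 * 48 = -48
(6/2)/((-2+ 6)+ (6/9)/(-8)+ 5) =36/107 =0.34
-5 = -5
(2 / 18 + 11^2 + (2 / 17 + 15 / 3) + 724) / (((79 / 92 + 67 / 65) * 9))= 777908300 / 15558723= 50.00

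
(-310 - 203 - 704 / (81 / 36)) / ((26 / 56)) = -208124 / 117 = -1778.84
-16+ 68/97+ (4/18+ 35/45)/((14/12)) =-9806/679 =-14.44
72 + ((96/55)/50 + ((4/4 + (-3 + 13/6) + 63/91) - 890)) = -87634631/107250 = -817.11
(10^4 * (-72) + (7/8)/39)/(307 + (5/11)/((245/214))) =-121080956227/51694344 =-2342.25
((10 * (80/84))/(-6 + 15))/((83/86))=17200/15687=1.10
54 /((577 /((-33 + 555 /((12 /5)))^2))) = 16978923 /4616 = 3678.28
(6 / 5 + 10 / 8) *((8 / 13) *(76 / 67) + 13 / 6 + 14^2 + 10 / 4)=12891067 / 26130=493.34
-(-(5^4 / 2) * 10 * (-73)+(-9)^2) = -228206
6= 6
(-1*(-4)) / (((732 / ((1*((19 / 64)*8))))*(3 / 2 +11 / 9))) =57 / 11956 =0.00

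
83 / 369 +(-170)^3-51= -1812915736 / 369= -4913050.78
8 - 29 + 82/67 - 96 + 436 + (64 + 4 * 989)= 290795/67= 4340.22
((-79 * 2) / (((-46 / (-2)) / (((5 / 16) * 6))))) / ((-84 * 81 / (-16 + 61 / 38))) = -216065 / 7928928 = -0.03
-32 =-32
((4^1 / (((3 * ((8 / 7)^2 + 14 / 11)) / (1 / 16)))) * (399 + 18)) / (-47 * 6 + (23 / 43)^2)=-996611 / 20835560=-0.05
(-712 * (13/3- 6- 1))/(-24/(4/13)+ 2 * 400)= 2848/1083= 2.63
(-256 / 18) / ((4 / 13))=-416 / 9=-46.22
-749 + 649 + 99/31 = -3001/31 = -96.81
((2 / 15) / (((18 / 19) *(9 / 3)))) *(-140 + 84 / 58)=-76342 / 11745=-6.50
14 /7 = 2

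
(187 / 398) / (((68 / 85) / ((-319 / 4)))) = -298265 / 6368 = -46.84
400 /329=1.22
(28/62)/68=7/1054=0.01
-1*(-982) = 982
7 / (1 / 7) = 49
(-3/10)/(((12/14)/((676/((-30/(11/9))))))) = 13013/1350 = 9.64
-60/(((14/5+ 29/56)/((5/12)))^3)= -857500000/7215885801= -0.12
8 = 8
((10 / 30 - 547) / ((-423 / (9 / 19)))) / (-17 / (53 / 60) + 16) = -21730 / 115197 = -0.19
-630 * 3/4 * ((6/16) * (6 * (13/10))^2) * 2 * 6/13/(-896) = 28431/2560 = 11.11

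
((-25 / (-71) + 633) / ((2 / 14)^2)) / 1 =2203432 / 71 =31034.25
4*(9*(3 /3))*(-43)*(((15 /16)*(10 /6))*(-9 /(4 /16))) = 87075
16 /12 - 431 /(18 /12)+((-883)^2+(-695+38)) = 778746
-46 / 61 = -0.75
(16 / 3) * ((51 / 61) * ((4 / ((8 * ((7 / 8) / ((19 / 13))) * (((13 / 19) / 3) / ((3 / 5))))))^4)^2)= 221333180833854444442054618531233792 / 91404552490696900064521523828125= 2421.47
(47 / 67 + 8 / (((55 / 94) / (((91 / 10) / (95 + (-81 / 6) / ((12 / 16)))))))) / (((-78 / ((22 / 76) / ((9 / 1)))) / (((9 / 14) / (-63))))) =156557 / 16055839800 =0.00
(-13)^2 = 169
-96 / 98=-48 / 49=-0.98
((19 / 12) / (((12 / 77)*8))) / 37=1463 / 42624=0.03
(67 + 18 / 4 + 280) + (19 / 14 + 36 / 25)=354.30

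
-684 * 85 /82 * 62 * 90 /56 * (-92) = 1865421900 /287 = 6499727.87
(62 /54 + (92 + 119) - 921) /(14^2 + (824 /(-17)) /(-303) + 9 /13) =-427201619 /118636371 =-3.60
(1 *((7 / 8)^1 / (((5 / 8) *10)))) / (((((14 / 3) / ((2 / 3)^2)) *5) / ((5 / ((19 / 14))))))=14 / 1425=0.01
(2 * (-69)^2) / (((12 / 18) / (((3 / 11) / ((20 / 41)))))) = 1756809 / 220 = 7985.50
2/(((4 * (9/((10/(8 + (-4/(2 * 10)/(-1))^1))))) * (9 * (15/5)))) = 25/9963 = 0.00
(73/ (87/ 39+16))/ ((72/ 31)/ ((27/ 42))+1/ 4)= 117676/ 113523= 1.04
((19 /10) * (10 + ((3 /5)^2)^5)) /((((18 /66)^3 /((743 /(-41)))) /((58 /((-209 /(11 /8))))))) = 2802382629793043 /432421875000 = 6480.67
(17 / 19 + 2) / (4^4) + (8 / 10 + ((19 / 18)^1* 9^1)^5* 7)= 13172866411 / 24320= 541647.47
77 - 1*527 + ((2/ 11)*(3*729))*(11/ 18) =-207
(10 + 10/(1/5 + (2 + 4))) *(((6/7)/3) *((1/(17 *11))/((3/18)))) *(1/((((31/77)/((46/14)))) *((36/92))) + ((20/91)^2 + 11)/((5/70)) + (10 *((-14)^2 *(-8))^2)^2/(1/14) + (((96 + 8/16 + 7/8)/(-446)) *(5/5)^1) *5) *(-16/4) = -1195934263856539450786203000/331858267741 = -3603750094874570.75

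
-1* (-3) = 3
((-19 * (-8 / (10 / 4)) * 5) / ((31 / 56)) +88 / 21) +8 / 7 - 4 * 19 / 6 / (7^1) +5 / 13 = 4680629 / 8463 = 553.07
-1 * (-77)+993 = 1070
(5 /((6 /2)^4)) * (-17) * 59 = -5015 /81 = -61.91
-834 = -834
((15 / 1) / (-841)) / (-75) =1 / 4205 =0.00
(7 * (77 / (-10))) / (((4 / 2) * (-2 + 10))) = -539 / 160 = -3.37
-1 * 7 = -7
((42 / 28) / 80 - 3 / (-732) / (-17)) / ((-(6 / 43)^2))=-5678279 / 5973120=-0.95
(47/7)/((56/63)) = 423/56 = 7.55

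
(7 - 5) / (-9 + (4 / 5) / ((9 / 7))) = -90 / 377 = -0.24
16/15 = 1.07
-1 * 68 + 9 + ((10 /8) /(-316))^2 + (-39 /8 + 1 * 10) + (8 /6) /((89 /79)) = -22477379213 /426584832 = -52.69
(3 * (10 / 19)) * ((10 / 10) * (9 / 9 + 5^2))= 780 / 19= 41.05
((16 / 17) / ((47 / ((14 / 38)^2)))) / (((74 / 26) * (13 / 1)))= 784 / 10672243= 0.00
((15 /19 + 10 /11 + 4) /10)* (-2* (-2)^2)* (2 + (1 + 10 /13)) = -233436 /13585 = -17.18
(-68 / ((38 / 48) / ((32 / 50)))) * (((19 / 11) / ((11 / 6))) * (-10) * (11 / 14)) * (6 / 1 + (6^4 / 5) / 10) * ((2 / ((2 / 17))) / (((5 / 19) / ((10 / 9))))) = 1281994752 / 1375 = 932359.82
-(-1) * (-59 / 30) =-59 / 30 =-1.97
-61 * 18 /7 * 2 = -2196 /7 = -313.71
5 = 5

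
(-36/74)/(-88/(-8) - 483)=9/8732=0.00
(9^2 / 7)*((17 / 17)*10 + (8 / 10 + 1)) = 4779 / 35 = 136.54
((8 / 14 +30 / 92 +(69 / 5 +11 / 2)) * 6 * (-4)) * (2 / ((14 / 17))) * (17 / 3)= -37590808 / 5635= -6670.95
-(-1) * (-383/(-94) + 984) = 92879/94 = 988.07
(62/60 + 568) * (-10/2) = -17071/6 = -2845.17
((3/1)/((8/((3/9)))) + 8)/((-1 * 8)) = -65/64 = -1.02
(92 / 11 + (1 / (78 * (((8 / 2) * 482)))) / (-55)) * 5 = 69176639 / 1654224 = 41.82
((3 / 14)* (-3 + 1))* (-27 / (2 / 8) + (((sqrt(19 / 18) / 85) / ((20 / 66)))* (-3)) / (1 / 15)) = 297* sqrt(38) / 2380 + 324 / 7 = 47.05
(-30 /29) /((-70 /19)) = 57 /203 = 0.28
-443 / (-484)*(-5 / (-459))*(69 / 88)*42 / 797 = 0.00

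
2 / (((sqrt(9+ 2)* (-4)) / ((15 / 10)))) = -3* sqrt(11) / 44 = -0.23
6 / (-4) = -3 / 2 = -1.50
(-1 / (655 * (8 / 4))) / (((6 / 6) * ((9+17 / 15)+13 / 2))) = -3 / 65369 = -0.00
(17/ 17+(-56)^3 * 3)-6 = -526853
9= 9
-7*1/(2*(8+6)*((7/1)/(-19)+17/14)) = -133/450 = -0.30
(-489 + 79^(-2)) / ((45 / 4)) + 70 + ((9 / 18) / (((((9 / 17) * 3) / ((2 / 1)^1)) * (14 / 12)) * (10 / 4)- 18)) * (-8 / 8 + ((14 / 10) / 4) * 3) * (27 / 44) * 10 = 26.52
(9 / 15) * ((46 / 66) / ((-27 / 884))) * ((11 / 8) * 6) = -5083 / 45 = -112.96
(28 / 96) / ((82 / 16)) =0.06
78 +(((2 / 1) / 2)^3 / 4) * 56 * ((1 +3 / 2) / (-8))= 589 / 8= 73.62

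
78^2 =6084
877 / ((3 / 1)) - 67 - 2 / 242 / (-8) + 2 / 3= 218769 / 968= 226.00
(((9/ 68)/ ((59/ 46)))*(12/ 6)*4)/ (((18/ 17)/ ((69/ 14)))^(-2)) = 254016/ 6666941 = 0.04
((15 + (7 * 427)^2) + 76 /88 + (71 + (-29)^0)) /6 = 196552595 /132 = 1489034.81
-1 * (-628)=628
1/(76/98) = 49/38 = 1.29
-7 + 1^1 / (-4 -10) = -99 / 14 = -7.07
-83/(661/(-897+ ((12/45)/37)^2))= 22932767947/203604525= 112.63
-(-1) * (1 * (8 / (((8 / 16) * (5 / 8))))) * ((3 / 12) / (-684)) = -8 / 855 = -0.01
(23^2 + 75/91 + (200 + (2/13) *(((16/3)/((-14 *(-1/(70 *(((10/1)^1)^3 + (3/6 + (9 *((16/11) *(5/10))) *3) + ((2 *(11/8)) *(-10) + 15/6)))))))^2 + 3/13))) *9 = 139574104617536/143143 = 975067622.01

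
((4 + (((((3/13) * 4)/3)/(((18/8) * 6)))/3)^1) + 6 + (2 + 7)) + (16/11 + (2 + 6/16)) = 2116181/92664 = 22.84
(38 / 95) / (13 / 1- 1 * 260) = -2 / 1235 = -0.00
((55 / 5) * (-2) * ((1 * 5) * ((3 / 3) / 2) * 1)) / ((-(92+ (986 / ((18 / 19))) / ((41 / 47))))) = 20295 / 474197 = 0.04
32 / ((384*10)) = 1 / 120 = 0.01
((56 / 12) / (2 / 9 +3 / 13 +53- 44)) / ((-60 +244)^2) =39 / 2674624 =0.00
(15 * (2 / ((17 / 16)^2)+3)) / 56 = 2955 / 2312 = 1.28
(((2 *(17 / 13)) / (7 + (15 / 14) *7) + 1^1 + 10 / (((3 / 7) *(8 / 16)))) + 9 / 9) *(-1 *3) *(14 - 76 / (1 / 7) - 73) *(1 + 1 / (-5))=69284.64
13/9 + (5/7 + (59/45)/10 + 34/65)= 115189/40950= 2.81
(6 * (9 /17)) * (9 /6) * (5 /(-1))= -405 /17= -23.82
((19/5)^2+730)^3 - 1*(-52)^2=6446237183131/15625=412559179.72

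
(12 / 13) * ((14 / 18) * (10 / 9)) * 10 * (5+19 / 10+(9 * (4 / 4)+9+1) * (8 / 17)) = 754040 / 5967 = 126.37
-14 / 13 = -1.08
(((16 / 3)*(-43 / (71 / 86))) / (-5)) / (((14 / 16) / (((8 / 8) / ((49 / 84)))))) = 1893376 / 17395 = 108.85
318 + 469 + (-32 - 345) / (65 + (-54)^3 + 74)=4269488 / 5425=787.00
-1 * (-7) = 7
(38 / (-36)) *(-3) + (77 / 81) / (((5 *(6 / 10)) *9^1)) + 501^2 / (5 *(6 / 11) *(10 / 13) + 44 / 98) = 1923270924962 / 19514601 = 98555.48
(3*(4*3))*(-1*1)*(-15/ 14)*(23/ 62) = 3105/ 217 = 14.31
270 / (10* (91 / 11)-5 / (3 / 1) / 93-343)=-414315 / 399416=-1.04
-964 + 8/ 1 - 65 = -1021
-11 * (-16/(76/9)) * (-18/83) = -7128/1577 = -4.52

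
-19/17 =-1.12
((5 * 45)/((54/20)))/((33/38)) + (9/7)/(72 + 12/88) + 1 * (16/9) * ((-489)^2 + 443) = 52055250542/122199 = 425987.53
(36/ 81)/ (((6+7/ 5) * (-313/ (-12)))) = 80/ 34743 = 0.00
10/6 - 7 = -5.33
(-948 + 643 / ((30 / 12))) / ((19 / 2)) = -72.72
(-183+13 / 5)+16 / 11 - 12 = -190.95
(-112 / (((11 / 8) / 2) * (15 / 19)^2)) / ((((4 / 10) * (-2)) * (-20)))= -40432 / 2475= -16.34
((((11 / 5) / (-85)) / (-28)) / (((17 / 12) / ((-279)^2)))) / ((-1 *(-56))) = 2568753 / 2832200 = 0.91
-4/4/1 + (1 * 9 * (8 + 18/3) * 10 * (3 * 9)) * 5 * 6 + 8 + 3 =1020610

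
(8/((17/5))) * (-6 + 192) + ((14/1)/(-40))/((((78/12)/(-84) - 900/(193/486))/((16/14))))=2733669477216/6246285265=437.65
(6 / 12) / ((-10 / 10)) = -1 / 2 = -0.50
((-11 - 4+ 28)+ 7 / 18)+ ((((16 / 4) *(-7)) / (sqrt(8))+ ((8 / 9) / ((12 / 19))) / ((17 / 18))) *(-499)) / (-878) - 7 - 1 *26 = -2520667 / 134334 - 3493 *sqrt(2) / 878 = -24.39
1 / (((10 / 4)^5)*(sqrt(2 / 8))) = 64 / 3125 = 0.02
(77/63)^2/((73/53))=6413/5913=1.08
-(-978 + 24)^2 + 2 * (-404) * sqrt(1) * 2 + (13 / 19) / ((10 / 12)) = -86614462 / 95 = -911731.18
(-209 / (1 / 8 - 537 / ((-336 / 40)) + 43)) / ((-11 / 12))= 2.13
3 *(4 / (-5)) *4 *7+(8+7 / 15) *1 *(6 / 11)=-3442 / 55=-62.58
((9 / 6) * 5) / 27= 5 / 18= 0.28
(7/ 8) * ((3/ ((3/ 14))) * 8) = 98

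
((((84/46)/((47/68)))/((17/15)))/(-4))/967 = -0.00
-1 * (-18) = 18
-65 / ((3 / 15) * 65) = -5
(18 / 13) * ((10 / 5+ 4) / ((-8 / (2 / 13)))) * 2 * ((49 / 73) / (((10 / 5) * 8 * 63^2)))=-1 / 296088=-0.00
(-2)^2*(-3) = -12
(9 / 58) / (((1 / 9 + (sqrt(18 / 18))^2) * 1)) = 81 / 580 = 0.14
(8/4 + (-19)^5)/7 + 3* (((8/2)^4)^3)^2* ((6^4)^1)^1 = 7660622966154737599/7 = 1094374709450676799.86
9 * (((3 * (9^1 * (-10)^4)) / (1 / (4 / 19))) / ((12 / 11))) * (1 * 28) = 249480000 / 19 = 13130526.32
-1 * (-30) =30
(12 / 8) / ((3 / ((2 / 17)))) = 1 / 17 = 0.06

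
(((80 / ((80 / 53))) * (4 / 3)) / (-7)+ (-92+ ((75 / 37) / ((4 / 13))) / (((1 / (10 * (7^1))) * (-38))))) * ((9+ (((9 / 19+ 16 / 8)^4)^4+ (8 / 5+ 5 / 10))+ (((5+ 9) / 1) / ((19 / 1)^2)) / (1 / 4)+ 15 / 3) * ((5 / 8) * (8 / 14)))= -38246075434670203087970467277727883 / 476925185911864625429155536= -80193029.36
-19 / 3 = -6.33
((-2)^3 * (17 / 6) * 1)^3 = -314432 / 27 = -11645.63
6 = 6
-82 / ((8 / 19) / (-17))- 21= 13159 / 4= 3289.75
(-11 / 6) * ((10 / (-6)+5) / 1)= -55 / 9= -6.11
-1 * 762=-762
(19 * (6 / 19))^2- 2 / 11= 394 / 11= 35.82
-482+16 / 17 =-8178 / 17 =-481.06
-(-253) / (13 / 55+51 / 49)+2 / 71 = 48417169 / 244382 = 198.12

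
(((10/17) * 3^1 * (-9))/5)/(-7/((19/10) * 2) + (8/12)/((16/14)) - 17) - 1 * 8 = -7.83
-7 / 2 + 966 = 1925 / 2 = 962.50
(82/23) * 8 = 656/23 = 28.52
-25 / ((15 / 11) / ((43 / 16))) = -49.27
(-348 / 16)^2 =7569 / 16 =473.06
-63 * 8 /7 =-72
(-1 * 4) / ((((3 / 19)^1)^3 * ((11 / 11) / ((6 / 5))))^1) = -54872 / 45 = -1219.38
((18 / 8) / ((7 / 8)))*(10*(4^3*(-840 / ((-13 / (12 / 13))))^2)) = 167215104000 / 28561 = 5854665.59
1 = 1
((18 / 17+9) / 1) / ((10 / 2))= 171 / 85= 2.01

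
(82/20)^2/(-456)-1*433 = -19746481/45600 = -433.04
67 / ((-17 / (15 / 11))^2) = 15075 / 34969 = 0.43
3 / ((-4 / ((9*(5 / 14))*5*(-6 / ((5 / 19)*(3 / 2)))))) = 183.21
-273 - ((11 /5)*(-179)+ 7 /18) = 10837 /90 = 120.41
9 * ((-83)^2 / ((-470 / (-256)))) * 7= 55552896 / 235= 236395.30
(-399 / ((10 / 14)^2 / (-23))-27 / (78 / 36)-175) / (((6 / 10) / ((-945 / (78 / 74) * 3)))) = -13484424744 / 169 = -79789495.53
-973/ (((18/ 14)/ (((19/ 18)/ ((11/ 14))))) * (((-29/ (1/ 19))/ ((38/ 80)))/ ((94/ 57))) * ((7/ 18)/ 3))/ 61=320117/ 1751310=0.18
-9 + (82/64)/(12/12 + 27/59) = -22349/2752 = -8.12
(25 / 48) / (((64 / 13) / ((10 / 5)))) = 325 / 1536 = 0.21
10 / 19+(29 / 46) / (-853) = 391829 / 745522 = 0.53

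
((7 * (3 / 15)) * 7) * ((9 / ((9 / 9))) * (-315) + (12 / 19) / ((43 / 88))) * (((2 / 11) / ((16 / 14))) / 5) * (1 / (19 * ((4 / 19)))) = -220.90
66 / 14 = 33 / 7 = 4.71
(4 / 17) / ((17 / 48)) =192 / 289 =0.66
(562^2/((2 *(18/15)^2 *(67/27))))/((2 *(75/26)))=1026493/134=7660.40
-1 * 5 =-5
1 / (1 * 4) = 1 / 4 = 0.25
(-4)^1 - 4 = -8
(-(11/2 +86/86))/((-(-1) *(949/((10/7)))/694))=-3470/511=-6.79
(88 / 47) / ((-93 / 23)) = -2024 / 4371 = -0.46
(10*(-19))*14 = -2660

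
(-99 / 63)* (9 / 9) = -11 / 7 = -1.57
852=852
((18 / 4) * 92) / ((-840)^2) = 23 / 39200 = 0.00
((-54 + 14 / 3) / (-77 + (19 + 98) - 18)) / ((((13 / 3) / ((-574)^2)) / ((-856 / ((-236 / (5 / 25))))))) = -5217581936 / 42185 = -123683.35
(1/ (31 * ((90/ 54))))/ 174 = 1/ 8990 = 0.00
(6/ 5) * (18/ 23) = 108/ 115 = 0.94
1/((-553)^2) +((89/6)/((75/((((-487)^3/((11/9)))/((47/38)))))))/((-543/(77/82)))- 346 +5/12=275046383739637891/10666220368300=25786.68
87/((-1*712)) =-87/712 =-0.12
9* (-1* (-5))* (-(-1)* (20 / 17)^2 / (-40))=-450 / 289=-1.56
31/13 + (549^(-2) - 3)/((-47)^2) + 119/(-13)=-58601697818/8655332517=-6.77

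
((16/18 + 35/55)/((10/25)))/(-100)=-151/3960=-0.04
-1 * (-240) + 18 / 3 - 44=202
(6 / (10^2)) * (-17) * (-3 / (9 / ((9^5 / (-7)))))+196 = -935233 / 350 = -2672.09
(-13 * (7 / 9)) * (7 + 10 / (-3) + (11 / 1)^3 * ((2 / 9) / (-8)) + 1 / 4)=54145 / 162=334.23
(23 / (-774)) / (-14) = 23 / 10836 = 0.00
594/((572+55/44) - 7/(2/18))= 2376/2041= 1.16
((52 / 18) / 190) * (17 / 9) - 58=-446089 / 7695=-57.97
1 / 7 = 0.14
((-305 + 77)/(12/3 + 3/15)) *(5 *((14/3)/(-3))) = 3800/9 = 422.22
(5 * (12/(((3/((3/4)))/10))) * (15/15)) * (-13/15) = -130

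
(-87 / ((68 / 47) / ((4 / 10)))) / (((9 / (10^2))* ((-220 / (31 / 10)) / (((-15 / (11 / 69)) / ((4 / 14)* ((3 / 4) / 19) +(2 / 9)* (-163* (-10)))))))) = -120338001 / 123020942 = -0.98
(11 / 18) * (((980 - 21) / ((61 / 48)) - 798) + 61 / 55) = -141809 / 5490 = -25.83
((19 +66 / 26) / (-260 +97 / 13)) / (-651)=40 / 305319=0.00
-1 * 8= -8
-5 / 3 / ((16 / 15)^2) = -375 / 256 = -1.46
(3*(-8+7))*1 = -3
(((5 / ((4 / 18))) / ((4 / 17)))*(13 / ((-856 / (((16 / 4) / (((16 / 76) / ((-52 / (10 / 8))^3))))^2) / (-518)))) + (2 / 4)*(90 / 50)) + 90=941243036514865091199 / 668750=1407466222825966.49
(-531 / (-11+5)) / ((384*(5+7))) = 59 / 3072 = 0.02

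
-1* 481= -481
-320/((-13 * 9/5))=1600/117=13.68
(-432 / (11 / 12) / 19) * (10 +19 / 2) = -483.67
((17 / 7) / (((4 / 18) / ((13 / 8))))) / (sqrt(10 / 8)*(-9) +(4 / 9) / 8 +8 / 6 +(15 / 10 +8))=1449981*sqrt(5) / 314216 +125307 / 11222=21.48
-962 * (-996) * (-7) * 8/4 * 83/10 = -556686312/5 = -111337262.40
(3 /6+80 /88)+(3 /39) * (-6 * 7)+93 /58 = -905 /4147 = -0.22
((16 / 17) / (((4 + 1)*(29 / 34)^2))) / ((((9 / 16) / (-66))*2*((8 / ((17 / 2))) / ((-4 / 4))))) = 203456 / 12615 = 16.13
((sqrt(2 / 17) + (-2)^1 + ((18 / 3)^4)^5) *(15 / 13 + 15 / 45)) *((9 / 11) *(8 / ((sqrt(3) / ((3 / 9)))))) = 464 *sqrt(3) *(sqrt(34) + 62154693481070558) / 7293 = 6849302123360910.00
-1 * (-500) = 500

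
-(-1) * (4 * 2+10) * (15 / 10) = 27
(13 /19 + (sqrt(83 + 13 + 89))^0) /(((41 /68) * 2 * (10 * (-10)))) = -272 /19475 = -0.01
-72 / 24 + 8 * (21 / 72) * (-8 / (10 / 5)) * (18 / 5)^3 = -438.46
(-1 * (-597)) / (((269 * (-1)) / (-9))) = 5373 / 269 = 19.97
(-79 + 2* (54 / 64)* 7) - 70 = -2195 / 16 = -137.19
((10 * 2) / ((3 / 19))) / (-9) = -14.07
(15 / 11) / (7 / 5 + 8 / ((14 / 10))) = 175 / 913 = 0.19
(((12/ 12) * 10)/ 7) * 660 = 6600/ 7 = 942.86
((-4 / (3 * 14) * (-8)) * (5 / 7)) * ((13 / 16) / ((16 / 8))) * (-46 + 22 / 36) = -53105 / 5292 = -10.03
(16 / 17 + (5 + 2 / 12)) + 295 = 30713 / 102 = 301.11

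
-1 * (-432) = 432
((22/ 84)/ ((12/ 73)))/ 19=803/ 9576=0.08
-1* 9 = -9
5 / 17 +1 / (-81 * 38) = 15373 / 52326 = 0.29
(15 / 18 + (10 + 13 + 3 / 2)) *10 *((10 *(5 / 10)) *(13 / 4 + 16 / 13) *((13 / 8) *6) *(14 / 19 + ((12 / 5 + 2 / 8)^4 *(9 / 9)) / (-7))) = -31277719387 / 89600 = -349081.69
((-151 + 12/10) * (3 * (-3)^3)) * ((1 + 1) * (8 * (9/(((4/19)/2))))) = 82995192/5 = 16599038.40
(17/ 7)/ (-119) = -1/ 49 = -0.02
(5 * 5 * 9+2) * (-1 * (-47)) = 10669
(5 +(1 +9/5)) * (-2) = -15.60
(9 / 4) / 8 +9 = 9.28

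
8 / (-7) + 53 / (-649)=-5563 / 4543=-1.22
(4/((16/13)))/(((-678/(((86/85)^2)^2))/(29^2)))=-74755502666/17696011875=-4.22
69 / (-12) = -23 / 4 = -5.75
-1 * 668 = -668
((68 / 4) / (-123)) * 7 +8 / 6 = 15 / 41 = 0.37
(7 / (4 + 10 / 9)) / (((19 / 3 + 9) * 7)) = 27 / 2116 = 0.01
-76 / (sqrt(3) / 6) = -263.27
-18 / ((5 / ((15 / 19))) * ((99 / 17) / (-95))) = 510 / 11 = 46.36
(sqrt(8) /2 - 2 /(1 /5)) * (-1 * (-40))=-400+ 40 * sqrt(2)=-343.43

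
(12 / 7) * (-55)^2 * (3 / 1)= 15557.14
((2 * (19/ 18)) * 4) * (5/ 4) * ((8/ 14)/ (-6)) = -190/ 189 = -1.01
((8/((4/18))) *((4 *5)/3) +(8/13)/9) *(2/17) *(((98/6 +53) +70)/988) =308968/77571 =3.98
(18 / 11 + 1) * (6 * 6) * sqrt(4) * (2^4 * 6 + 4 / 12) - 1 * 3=201111 / 11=18282.82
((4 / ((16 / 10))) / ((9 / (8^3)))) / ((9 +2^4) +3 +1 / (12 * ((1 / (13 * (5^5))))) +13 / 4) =0.04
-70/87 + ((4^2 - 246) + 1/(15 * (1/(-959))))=-42737/145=-294.74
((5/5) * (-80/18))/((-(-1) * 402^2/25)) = -250/363609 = -0.00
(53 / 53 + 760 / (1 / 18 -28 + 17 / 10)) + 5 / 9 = -291266 / 10629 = -27.40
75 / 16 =4.69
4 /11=0.36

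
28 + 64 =92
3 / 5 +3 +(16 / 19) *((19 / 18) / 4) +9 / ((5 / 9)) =901 / 45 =20.02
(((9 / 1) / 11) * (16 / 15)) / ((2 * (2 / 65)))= 156 / 11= 14.18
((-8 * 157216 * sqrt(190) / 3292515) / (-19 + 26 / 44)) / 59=27670016 * sqrt(190) / 78674645925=0.00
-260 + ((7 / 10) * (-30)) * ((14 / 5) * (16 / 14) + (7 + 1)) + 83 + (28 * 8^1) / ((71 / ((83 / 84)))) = -435673 / 1065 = -409.08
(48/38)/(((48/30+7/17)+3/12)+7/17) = 2720/5757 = 0.47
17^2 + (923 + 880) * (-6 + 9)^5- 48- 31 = 438339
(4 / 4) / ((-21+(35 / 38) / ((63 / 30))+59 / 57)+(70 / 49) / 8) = -0.05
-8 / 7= -1.14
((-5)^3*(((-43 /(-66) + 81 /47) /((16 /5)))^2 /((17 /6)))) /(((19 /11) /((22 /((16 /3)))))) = -169602153125 /2922524672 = -58.03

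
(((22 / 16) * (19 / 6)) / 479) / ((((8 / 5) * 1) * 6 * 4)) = 1045 / 4414464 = 0.00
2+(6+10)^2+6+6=270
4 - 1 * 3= 1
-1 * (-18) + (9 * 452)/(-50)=-1584/25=-63.36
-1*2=-2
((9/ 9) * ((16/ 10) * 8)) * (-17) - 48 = -1328/ 5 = -265.60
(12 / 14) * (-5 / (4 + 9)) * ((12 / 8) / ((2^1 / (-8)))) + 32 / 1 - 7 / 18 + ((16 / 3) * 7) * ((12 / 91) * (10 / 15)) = 60395 / 1638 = 36.87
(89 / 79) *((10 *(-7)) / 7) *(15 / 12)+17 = 2.92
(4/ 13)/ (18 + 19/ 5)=20/ 1417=0.01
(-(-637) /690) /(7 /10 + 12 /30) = 637 /759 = 0.84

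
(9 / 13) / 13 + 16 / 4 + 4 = 1361 / 169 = 8.05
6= 6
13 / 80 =0.16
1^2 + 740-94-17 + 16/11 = 6946/11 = 631.45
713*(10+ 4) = 9982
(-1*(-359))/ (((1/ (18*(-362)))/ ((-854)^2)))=-1706048077104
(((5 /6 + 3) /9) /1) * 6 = 23 /9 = 2.56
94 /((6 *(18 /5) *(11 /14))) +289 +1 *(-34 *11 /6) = 68965 /297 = 232.21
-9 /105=-0.09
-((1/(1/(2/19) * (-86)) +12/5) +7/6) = -87389/24510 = -3.57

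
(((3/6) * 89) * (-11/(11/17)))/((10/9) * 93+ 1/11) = -49929/6826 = -7.31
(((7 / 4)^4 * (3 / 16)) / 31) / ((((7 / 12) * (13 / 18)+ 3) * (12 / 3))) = 194481 / 46917632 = 0.00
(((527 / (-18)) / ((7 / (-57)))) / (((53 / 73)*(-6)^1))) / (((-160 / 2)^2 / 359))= -262410691 / 85478400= -3.07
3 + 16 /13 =55 /13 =4.23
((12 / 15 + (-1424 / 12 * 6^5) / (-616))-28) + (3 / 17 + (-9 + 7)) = 9614281 / 6545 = 1468.95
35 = 35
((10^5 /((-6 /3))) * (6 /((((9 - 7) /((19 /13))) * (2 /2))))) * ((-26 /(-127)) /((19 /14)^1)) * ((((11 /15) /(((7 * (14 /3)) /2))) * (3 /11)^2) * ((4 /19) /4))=-1080000 /185801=-5.81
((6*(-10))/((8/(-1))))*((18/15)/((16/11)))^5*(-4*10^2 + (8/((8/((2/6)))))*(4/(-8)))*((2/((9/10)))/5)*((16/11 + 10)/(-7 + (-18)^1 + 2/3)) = 179385968223/747520000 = 239.97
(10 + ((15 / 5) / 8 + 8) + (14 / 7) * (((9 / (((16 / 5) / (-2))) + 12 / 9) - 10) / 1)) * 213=-17395 / 8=-2174.38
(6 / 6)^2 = 1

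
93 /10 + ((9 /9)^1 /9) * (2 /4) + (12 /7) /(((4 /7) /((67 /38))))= 25043 /1710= 14.65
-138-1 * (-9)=-129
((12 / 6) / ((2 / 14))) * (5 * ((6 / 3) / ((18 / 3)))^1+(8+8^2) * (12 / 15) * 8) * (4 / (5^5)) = 388472 / 46875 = 8.29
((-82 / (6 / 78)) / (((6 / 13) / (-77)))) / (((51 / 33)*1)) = 5868863 / 51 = 115075.75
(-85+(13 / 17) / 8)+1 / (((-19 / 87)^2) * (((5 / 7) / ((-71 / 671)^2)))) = -9347749879527 / 110525160680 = -84.58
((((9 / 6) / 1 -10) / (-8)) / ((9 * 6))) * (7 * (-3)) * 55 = -6545 / 288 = -22.73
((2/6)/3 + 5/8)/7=53/504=0.11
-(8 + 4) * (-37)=444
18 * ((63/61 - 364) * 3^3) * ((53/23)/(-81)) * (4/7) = 4023336/1403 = 2867.67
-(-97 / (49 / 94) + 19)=8187 / 49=167.08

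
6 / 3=2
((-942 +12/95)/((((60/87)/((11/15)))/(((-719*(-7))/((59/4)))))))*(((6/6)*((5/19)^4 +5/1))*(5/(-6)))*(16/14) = 1628898.67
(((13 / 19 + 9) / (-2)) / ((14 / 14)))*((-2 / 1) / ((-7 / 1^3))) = -1.38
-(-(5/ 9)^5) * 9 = 3125/ 6561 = 0.48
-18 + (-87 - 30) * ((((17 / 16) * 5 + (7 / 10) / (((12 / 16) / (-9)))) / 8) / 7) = -51741 / 4480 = -11.55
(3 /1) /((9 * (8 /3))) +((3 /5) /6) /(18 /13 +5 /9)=1603 /9080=0.18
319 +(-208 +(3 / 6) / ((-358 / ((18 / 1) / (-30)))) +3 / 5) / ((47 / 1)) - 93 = 37284271 / 168260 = 221.59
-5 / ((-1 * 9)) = 5 / 9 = 0.56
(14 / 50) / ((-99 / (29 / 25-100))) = 17297 / 61875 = 0.28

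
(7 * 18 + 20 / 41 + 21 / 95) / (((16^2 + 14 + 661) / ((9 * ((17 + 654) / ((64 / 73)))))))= 217571660757 / 232079680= 937.49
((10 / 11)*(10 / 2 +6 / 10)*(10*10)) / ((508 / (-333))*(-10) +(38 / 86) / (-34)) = 2726337600 / 81626963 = 33.40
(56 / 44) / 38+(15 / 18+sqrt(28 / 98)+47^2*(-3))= -8309171 / 1254+sqrt(14) / 7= -6625.60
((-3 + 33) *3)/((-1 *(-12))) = 15/2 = 7.50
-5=-5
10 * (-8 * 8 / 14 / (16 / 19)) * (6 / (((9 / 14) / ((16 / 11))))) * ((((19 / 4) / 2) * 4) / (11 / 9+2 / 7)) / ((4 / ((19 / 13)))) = -242592 / 143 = -1696.45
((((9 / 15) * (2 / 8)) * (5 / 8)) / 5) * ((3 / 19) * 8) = 9 / 380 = 0.02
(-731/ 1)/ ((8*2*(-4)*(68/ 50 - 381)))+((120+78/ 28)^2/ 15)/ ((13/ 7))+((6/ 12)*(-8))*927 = -3166.83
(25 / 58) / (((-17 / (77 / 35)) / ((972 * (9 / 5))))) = -48114 / 493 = -97.59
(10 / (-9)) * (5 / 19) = -50 / 171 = -0.29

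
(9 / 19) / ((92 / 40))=90 / 437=0.21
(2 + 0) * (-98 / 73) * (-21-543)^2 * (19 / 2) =-592294752 / 73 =-8113626.74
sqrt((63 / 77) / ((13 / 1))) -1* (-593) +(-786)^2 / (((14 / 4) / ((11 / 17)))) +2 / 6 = 114807.97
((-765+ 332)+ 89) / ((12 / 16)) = -1376 / 3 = -458.67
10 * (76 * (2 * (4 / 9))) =6080 / 9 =675.56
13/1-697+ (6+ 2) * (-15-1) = -812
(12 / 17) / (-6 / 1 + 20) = 6 / 119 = 0.05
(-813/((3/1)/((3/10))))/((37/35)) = -5691/74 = -76.91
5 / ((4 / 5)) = 25 / 4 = 6.25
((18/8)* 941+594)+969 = 14721/4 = 3680.25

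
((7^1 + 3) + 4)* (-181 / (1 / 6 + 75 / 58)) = -220458 / 127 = -1735.89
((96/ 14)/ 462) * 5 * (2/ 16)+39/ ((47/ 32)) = 672907/ 25333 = 26.56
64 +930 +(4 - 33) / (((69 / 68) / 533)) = -14238.99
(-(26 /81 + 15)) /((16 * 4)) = -0.24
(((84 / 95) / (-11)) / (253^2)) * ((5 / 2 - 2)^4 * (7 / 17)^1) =-147 / 4548479540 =-0.00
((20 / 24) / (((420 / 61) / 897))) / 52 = 1403 / 672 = 2.09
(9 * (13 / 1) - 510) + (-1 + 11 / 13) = -5111 / 13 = -393.15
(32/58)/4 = 4/29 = 0.14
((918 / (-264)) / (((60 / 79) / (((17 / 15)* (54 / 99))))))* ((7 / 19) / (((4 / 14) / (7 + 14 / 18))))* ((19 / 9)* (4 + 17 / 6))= -321072353 / 784080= -409.49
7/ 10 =0.70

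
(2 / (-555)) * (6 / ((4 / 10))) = -2 / 37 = -0.05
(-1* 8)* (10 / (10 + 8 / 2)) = -40 / 7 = -5.71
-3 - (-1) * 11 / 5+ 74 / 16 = 153 / 40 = 3.82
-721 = -721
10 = 10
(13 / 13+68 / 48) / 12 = 29 / 144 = 0.20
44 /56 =11 /14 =0.79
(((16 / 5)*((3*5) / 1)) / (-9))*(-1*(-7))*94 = -10528 / 3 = -3509.33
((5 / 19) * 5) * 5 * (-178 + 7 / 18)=-399625 / 342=-1168.49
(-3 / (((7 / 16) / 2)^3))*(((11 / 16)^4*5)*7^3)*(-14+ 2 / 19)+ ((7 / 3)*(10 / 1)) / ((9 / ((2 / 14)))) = 782708050 / 513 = 1525746.69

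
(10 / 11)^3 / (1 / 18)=18000 / 1331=13.52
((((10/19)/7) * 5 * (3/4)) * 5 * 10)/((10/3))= 1125/266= 4.23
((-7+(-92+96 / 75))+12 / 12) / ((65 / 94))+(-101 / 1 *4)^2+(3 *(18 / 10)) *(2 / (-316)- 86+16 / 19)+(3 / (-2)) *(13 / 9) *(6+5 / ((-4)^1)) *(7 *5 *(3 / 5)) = 162400.12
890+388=1278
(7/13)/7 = 1/13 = 0.08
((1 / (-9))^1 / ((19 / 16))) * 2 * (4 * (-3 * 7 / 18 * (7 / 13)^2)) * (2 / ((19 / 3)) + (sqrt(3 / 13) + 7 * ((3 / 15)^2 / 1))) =21952 * sqrt(39) / 1127061 + 6212416 / 41181075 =0.27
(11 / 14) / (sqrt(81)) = 11 / 126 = 0.09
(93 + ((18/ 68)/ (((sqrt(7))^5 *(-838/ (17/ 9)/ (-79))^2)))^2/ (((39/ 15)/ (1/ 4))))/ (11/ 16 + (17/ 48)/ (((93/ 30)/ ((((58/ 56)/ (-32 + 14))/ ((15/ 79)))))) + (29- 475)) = -402586558674845404207163/ 1927857689988146839628524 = -0.21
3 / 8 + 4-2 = 19 / 8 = 2.38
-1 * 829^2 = -687241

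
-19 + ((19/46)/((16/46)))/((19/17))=-287/16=-17.94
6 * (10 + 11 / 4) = 153 / 2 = 76.50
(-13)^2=169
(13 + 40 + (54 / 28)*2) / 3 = 398 / 21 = 18.95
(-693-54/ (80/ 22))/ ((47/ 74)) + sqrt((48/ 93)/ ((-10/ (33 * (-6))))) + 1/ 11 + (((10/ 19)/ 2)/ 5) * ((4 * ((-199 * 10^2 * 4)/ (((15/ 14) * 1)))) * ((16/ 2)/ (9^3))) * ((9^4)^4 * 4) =-124969197166032838145551/ 98230 + 12 * sqrt(1705)/ 155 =-1272210090257893085.94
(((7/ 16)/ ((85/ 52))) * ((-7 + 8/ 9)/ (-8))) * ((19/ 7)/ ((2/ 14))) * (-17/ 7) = -2717/ 288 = -9.43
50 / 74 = 25 / 37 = 0.68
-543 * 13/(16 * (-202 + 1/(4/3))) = 7059/3220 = 2.19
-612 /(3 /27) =-5508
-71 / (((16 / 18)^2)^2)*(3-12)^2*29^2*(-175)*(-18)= -49979275842825 / 2048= -24403943282.63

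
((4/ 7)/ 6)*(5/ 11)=10/ 231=0.04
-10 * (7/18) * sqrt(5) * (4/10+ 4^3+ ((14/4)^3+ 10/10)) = -30317 * sqrt(5)/72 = -941.54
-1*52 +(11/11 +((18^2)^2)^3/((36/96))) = 3084883683803085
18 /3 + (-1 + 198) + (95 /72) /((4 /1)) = 58559 /288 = 203.33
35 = 35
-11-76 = -87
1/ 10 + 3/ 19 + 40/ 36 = 2341/ 1710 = 1.37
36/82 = 18/41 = 0.44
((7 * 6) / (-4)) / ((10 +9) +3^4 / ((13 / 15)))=-273 / 2924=-0.09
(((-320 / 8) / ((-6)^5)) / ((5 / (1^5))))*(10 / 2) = 5 / 972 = 0.01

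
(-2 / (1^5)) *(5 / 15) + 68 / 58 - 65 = -5611 / 87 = -64.49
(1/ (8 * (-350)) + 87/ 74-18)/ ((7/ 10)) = -1743037/ 72520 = -24.04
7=7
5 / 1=5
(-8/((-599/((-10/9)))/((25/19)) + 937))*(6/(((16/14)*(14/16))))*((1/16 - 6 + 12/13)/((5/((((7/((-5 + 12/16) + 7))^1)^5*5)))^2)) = 4728569811173376000/2316808577635123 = 2040.98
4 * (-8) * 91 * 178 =-518336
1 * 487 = 487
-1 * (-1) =1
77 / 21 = 11 / 3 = 3.67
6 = 6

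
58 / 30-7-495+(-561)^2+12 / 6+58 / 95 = 17910742 / 57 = 314223.54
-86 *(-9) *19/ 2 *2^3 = 58824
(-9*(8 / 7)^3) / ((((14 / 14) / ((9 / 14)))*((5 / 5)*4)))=-5184 / 2401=-2.16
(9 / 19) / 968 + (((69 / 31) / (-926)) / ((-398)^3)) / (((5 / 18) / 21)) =2544995333187 / 5200808717813060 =0.00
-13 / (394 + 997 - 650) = -0.02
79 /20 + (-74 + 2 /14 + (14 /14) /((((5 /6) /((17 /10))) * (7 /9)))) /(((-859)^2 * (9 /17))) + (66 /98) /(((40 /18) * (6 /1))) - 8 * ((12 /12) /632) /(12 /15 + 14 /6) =965687567344669 /241646139894600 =4.00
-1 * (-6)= 6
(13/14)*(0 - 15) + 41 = 27.07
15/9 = 5/3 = 1.67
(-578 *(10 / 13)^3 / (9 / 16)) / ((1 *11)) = -9248000 / 217503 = -42.52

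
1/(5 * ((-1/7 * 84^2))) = -1/5040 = -0.00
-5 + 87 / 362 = -1723 / 362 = -4.76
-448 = -448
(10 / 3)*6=20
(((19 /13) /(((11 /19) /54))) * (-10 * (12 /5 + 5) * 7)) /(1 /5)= -50489460 /143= -353073.15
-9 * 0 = 0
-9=-9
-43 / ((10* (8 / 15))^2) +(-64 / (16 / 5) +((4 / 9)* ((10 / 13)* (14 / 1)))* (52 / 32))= -31643 / 2304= -13.73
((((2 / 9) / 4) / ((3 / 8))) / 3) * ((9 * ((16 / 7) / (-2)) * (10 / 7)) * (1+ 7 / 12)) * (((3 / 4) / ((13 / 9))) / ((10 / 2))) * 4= -304 / 637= -0.48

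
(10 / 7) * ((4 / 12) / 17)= 10 / 357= 0.03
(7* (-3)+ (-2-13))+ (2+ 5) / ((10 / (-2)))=-187 / 5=-37.40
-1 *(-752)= 752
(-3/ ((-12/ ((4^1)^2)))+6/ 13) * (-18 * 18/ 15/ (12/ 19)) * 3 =-29754/ 65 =-457.75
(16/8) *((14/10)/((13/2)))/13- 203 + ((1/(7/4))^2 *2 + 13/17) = -141867386/703885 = -201.55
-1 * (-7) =7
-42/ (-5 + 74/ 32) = 15.63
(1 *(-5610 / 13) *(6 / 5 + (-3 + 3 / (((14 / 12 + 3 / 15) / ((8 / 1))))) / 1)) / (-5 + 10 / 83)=11144078 / 7995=1393.88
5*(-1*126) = -630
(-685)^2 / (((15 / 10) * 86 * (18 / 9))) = 1818.70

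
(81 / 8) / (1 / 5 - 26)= -135 / 344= -0.39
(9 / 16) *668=1503 / 4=375.75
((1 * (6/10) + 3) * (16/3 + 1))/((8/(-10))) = -57/2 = -28.50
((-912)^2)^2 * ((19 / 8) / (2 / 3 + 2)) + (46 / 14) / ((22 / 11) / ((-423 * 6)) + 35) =191554413708507651 / 310898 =616132666368.09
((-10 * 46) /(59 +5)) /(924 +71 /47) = -5405 /695984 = -0.01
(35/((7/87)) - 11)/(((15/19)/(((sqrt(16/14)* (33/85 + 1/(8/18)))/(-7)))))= -1204372* sqrt(14)/20825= -216.39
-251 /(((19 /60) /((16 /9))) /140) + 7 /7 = -197276.19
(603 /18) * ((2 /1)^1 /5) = 67 /5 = 13.40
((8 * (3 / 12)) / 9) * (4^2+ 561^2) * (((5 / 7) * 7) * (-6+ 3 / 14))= -14163165 / 7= -2023309.29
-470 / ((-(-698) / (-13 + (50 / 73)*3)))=187765 / 25477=7.37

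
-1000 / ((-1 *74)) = 500 / 37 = 13.51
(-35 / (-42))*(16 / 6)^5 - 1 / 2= 163111 / 1458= 111.87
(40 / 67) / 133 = 40 / 8911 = 0.00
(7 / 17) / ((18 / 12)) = 14 / 51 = 0.27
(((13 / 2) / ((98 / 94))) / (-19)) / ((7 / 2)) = -611 / 6517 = -0.09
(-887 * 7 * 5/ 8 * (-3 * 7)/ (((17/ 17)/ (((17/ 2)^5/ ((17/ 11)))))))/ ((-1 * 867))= -690844385/ 256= -2698610.88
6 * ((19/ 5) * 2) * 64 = 14592/ 5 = 2918.40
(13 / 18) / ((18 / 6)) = 13 / 54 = 0.24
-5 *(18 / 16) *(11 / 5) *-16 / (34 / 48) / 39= 1584 / 221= 7.17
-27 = -27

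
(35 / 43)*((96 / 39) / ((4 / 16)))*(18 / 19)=80640 / 10621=7.59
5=5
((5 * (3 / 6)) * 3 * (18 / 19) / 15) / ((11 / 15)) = 135 / 209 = 0.65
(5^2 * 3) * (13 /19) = 975 /19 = 51.32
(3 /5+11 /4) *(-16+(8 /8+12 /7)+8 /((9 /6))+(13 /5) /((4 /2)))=-22.29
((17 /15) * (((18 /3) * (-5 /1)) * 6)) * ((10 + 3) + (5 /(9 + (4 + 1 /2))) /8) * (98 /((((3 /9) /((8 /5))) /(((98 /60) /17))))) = -27064072 /225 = -120284.76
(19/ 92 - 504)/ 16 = -46349/ 1472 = -31.49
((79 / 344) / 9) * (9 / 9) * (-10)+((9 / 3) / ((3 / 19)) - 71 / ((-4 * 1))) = 36.49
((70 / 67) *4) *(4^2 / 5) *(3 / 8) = 336 / 67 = 5.01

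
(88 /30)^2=1936 /225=8.60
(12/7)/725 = 0.00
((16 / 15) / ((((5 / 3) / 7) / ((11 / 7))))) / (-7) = -176 / 175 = -1.01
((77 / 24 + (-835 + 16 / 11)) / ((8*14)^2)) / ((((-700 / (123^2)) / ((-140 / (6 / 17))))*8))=-6264335593 / 88309760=-70.94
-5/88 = -0.06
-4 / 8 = -1 / 2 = -0.50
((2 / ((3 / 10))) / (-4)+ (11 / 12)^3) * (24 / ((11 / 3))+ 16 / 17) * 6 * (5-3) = -271075 / 3366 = -80.53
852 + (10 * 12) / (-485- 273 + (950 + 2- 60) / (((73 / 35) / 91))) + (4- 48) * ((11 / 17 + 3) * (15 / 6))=3558274404 / 7892777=450.83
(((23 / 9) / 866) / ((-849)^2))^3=12167 / 177307597759383851063013683784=0.00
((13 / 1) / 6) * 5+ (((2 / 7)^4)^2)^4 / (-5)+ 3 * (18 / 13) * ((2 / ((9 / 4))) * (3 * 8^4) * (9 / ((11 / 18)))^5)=2180499784569555395787660834405221138402864027 / 69368980732216488963164749231897890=31433354815.85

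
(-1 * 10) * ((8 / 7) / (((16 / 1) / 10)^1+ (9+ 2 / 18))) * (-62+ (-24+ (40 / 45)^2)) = 197200 / 2169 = 90.92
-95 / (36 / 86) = -4085 / 18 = -226.94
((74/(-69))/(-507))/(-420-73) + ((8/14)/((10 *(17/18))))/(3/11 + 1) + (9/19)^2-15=-22465890721354/1525377217455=-14.73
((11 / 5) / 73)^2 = 121 / 133225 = 0.00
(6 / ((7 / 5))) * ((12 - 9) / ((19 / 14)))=180 / 19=9.47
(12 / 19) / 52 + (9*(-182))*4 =-1618341 / 247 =-6551.99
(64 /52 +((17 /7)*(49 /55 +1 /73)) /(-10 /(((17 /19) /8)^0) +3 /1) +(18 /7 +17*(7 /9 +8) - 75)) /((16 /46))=20570529113 /92071980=223.42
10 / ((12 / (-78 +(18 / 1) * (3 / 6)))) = -115 / 2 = -57.50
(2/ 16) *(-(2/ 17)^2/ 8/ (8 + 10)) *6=-1/ 13872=-0.00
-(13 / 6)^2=-169 / 36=-4.69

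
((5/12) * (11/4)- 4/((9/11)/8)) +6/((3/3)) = -4603/144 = -31.97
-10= -10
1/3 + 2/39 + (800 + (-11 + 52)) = 10938/13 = 841.38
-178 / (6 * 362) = -89 / 1086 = -0.08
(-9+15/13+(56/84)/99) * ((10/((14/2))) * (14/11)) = -605360/42471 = -14.25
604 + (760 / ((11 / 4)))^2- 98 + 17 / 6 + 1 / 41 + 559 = 2305219453 / 29766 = 77444.72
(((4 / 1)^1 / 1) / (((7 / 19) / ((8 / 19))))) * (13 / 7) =416 / 49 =8.49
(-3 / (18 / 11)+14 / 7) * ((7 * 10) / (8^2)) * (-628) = -5495 / 48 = -114.48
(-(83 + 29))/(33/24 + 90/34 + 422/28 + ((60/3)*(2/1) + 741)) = -106624/761689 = -0.14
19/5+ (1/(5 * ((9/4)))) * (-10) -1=1.91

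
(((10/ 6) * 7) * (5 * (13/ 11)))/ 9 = 2275/ 297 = 7.66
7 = 7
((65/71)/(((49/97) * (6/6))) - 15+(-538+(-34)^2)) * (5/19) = 10520710/66101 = 159.16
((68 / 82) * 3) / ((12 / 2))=17 / 41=0.41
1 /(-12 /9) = -3 /4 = -0.75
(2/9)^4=16/6561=0.00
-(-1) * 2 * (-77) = -154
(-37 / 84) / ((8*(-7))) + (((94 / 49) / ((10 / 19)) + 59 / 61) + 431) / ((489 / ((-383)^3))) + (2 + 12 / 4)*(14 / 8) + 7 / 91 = -152154724119938741 / 3040171680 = -50048069.69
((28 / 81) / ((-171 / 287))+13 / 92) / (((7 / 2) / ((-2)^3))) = 2236996 / 2230011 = 1.00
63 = 63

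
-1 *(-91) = 91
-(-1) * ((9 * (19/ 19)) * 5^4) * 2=11250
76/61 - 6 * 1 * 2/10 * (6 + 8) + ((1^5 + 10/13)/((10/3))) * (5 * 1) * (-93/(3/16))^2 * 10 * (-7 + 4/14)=-1216691010904/27755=-43836822.59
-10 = -10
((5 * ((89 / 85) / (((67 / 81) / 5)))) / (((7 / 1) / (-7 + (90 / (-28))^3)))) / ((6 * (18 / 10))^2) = -1227454625 / 787604832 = -1.56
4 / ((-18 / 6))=-4 / 3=-1.33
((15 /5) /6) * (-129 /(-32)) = 2.02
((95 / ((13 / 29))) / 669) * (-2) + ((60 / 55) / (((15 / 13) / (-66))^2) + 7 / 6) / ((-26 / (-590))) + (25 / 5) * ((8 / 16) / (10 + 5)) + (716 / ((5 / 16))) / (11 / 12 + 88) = 289265975681 / 3569115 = 81046.98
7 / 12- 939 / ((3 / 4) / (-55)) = 826327 / 12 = 68860.58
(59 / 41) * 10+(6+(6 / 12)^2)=3385 / 164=20.64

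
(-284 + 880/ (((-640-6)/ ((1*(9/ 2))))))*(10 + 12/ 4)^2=-15837328/ 323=-49031.98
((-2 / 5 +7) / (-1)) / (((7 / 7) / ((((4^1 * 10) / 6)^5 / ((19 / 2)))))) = -14080000 / 1539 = -9148.80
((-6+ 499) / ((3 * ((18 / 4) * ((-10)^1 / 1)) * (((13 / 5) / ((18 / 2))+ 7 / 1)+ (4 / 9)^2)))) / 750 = -0.00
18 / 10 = 9 / 5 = 1.80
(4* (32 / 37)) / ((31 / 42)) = 5376 / 1147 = 4.69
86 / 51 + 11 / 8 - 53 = -20375 / 408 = -49.94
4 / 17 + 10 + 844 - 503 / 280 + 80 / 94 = 190898023 / 223720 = 853.29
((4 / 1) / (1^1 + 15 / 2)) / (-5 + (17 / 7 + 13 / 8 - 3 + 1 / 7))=-448 / 3621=-0.12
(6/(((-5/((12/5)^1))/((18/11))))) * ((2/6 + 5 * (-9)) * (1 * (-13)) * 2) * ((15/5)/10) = -2257632/1375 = -1641.91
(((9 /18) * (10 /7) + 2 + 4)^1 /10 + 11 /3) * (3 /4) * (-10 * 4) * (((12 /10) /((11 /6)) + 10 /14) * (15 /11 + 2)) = -17763589 /29645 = -599.21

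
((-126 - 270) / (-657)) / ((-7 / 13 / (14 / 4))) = -286 / 73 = -3.92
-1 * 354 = -354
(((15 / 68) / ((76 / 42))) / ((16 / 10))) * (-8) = -1575 / 2584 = -0.61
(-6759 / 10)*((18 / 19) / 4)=-60831 / 380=-160.08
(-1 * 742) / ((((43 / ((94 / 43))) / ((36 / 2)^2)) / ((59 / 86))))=-666651384 / 79507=-8384.81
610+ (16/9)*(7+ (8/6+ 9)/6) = 50666/81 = 625.51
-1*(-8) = 8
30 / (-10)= -3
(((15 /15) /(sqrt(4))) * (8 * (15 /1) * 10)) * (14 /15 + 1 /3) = 760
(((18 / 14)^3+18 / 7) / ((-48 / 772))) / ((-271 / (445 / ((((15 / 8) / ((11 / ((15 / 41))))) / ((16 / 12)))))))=11093456264 / 4182885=2652.11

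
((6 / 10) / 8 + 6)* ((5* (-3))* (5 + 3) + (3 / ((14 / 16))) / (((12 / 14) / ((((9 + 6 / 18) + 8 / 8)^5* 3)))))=85880163 / 10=8588016.30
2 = 2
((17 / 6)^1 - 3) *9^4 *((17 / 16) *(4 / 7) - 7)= 391473 / 56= 6990.59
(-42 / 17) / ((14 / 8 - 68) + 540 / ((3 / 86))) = -168 / 1048135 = -0.00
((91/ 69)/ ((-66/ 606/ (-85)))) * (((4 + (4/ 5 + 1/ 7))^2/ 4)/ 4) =668045209/ 425040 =1571.72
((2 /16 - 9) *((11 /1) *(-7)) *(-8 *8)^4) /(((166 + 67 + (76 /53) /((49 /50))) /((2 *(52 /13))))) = 238199540547584 /608901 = 391195843.90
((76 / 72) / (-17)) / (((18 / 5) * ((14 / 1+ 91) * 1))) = -19 / 115668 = -0.00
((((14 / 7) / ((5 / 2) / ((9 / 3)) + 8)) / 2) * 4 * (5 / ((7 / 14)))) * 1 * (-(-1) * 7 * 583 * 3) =55440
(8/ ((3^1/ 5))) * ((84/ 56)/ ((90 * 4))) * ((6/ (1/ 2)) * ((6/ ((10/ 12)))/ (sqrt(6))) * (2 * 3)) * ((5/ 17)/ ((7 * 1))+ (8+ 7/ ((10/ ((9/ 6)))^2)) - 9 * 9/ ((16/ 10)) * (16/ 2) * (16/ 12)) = -75941109 * sqrt(6)/ 29750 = -6252.67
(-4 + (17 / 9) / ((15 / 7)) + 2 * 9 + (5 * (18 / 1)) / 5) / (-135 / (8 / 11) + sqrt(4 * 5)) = -390632 / 2203945 - 568192 * sqrt(5) / 297532575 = -0.18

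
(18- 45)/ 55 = -27/ 55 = -0.49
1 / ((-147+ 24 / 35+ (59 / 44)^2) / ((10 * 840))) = -569184000 / 9792421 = -58.12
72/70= 36/35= 1.03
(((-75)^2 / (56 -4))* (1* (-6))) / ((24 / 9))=-50625 / 208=-243.39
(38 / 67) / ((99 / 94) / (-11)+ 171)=3572 / 1076355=0.00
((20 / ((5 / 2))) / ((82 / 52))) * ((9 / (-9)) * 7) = -1456 / 41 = -35.51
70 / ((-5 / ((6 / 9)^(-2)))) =-63 / 2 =-31.50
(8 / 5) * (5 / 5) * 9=72 / 5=14.40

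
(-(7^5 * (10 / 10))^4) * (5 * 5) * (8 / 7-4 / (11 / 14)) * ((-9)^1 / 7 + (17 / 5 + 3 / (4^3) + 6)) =2828057753423087226055 / 44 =64274039850524709683.07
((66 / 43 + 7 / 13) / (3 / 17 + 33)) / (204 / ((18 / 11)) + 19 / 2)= 19703 / 42299530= 0.00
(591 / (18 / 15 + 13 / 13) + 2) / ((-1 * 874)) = -2977 / 9614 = -0.31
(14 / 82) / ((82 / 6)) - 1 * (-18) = 30279 / 1681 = 18.01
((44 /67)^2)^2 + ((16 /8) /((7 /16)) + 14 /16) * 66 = 202925979553 /564231388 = 359.65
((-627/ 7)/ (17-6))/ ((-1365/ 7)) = 19/ 455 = 0.04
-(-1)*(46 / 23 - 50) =-48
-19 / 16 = -1.19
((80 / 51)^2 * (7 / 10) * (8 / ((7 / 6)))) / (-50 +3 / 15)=-51200 / 215883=-0.24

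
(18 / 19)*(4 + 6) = 180 / 19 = 9.47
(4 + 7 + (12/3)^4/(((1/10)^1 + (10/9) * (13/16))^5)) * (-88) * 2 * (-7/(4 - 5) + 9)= -4548898349771243776/6131066257801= -741942.45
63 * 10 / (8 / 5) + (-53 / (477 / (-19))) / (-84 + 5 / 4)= 4691621 / 11916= 393.72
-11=-11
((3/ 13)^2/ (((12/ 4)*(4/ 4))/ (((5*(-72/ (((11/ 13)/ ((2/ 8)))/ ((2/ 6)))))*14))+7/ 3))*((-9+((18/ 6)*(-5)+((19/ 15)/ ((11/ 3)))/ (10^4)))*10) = -2494796409/ 454275250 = -5.49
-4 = -4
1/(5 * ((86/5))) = 1/86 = 0.01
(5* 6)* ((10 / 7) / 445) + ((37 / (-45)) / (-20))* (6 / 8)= 95051 / 747600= 0.13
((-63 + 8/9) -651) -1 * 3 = -6445/9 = -716.11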